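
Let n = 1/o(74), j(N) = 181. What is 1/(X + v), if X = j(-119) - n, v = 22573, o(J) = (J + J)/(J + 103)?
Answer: 148/3367415 ≈ 4.3951e-5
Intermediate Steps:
o(J) = 2*J/(103 + J) (o(J) = (2*J)/(103 + J) = 2*J/(103 + J))
n = 177/148 (n = 1/(2*74/(103 + 74)) = 1/(2*74/177) = 1/(2*74*(1/177)) = 1/(148/177) = 177/148 ≈ 1.1959)
X = 26611/148 (X = 181 - 1*177/148 = 181 - 177/148 = 26611/148 ≈ 179.80)
1/(X + v) = 1/(26611/148 + 22573) = 1/(3367415/148) = 148/3367415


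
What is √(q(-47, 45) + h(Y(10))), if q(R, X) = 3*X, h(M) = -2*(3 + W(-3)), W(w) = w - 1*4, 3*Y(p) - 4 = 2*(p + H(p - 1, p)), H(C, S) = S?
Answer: √143 ≈ 11.958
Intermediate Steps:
Y(p) = 4/3 + 4*p/3 (Y(p) = 4/3 + (2*(p + p))/3 = 4/3 + (2*(2*p))/3 = 4/3 + (4*p)/3 = 4/3 + 4*p/3)
W(w) = -4 + w (W(w) = w - 4 = -4 + w)
h(M) = 8 (h(M) = -2*(3 + (-4 - 3)) = -2*(3 - 7) = -2*(-4) = 8)
√(q(-47, 45) + h(Y(10))) = √(3*45 + 8) = √(135 + 8) = √143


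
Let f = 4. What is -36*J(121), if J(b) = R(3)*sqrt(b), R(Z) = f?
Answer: -1584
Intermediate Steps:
R(Z) = 4
J(b) = 4*sqrt(b)
-36*J(121) = -144*sqrt(121) = -144*11 = -36*44 = -1584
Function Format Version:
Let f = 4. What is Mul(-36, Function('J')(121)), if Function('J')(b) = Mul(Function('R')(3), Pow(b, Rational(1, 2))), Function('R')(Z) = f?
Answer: -1584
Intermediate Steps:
Function('R')(Z) = 4
Function('J')(b) = Mul(4, Pow(b, Rational(1, 2)))
Mul(-36, Function('J')(121)) = Mul(-36, Mul(4, Pow(121, Rational(1, 2)))) = Mul(-36, Mul(4, 11)) = Mul(-36, 44) = -1584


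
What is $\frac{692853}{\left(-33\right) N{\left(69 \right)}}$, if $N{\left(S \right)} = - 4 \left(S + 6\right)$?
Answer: $\frac{230951}{3300} \approx 69.985$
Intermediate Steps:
$N{\left(S \right)} = -24 - 4 S$ ($N{\left(S \right)} = - 4 \left(6 + S\right) = -24 - 4 S$)
$\frac{692853}{\left(-33\right) N{\left(69 \right)}} = \frac{692853}{\left(-33\right) \left(-24 - 276\right)} = \frac{692853}{\left(-33\right) \left(-300\right)} = \frac{692853}{9900} = 692853 \cdot \frac{1}{9900} = \frac{230951}{3300}$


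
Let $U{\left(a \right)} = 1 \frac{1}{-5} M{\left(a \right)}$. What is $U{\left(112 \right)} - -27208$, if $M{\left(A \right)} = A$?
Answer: $\frac{135928}{5} \approx 27186.0$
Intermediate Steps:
$U{\left(a \right)} = - \frac{a}{5}$ ($U{\left(a \right)} = 1 \frac{1}{-5} a = 1 \left(- \frac{1}{5}\right) a = - \frac{a}{5}$)
$U{\left(112 \right)} - -27208 = \left(- \frac{1}{5}\right) 112 - -27208 = - \frac{112}{5} + 27208 = \frac{135928}{5}$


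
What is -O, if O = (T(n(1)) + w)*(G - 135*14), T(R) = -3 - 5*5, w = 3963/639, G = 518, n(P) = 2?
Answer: -6370196/213 ≈ -29907.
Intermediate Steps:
w = 1321/213 (w = 3963*(1/639) = 1321/213 ≈ 6.2019)
T(R) = -28 (T(R) = -3 - 25 = -28)
O = 6370196/213 (O = (-28 + 1321/213)*(518 - 135*14) = -4643*(518 - 1890)/213 = -4643/213*(-1372) = 6370196/213 ≈ 29907.)
-O = -1*6370196/213 = -6370196/213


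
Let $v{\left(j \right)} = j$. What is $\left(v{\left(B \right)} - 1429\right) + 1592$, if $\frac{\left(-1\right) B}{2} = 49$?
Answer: $65$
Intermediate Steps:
$B = -98$ ($B = \left(-2\right) 49 = -98$)
$\left(v{\left(B \right)} - 1429\right) + 1592 = \left(-98 - 1429\right) + 1592 = -1527 + 1592 = 65$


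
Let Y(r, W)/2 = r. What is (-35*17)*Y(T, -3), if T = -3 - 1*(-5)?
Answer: -2380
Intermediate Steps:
T = 2 (T = -3 + 5 = 2)
Y(r, W) = 2*r
(-35*17)*Y(T, -3) = (-35*17)*(2*2) = -595*4 = -2380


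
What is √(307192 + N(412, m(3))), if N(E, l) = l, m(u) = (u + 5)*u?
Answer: 4*√19201 ≈ 554.27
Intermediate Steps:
m(u) = u*(5 + u) (m(u) = (5 + u)*u = u*(5 + u))
√(307192 + N(412, m(3))) = √(307192 + 3*(5 + 3)) = √(307192 + 3*8) = √(307192 + 24) = √307216 = 4*√19201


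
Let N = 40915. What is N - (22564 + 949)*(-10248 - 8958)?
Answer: 451631593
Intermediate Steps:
N - (22564 + 949)*(-10248 - 8958) = 40915 - (22564 + 949)*(-10248 - 8958) = 40915 - 23513*(-19206) = 40915 - 1*(-451590678) = 40915 + 451590678 = 451631593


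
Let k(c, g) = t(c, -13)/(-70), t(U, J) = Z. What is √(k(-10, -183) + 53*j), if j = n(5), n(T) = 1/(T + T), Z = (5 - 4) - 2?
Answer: √6510/35 ≈ 2.3053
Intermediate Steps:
Z = -1 (Z = 1 - 2 = -1)
t(U, J) = -1
n(T) = 1/(2*T)
k(c, g) = 1/70 (k(c, g) = -1/(-70) = -1*(-1/70) = 1/70)
j = ⅒ (j = (½)/5 = (½)*(⅕) = ⅒ ≈ 0.10000)
√(k(-10, -183) + 53*j) = √(1/70 + 53*(⅒)) = √(1/70 + 53/10) = √(186/35) = √6510/35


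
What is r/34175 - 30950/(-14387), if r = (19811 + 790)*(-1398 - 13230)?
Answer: -4334485278386/491675725 ≈ -8815.7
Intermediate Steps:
r = -301351428 (r = 20601*(-14628) = -301351428)
r/34175 - 30950/(-14387) = -301351428/34175 - 30950/(-14387) = -301351428*1/34175 - 30950*(-1/14387) = -301351428/34175 + 30950/14387 = -4334485278386/491675725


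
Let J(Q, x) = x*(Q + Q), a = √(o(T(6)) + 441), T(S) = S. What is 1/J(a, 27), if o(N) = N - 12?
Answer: √435/23490 ≈ 0.00088790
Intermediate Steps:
o(N) = -12 + N
a = √435 (a = √((-12 + 6) + 441) = √(-6 + 441) = √435 ≈ 20.857)
J(Q, x) = 2*Q*x (J(Q, x) = x*(2*Q) = 2*Q*x)
1/J(a, 27) = 1/(2*√435*27) = 1/(54*√435) = √435/23490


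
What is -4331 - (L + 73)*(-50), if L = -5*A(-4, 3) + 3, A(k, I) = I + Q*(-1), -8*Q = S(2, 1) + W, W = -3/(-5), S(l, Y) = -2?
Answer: -4949/4 ≈ -1237.3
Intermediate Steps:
W = 3/5 (W = -3*(-1/5) = 3/5 ≈ 0.60000)
Q = 7/40 (Q = -(-2 + 3/5)/8 = -1/8*(-7/5) = 7/40 ≈ 0.17500)
A(k, I) = -7/40 + I (A(k, I) = I + (7/40)*(-1) = I - 7/40 = -7/40 + I)
L = -89/8 (L = -5*(-7/40 + 3) + 3 = -5*113/40 + 3 = -113/8 + 3 = -89/8 ≈ -11.125)
-4331 - (L + 73)*(-50) = -4331 - (-89/8 + 73)*(-50) = -4331 - 495*(-50)/8 = -4331 - 1*(-12375/4) = -4331 + 12375/4 = -4949/4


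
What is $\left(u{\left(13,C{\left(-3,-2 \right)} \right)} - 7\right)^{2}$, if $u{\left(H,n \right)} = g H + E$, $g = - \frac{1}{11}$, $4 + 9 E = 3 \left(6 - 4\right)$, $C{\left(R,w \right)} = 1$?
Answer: $\frac{620944}{9801} \approx 63.355$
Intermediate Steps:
$E = \frac{2}{9}$ ($E = - \frac{4}{9} + \frac{3 \left(6 - 4\right)}{9} = - \frac{4}{9} + \frac{3 \cdot 2}{9} = - \frac{4}{9} + \frac{1}{9} \cdot 6 = - \frac{4}{9} + \frac{2}{3} = \frac{2}{9} \approx 0.22222$)
$g = - \frac{1}{11}$ ($g = \left(-1\right) \frac{1}{11} = - \frac{1}{11} \approx -0.090909$)
$u{\left(H,n \right)} = \frac{2}{9} - \frac{H}{11}$ ($u{\left(H,n \right)} = - \frac{H}{11} + \frac{2}{9} = \frac{2}{9} - \frac{H}{11}$)
$\left(u{\left(13,C{\left(-3,-2 \right)} \right)} - 7\right)^{2} = \left(\left(\frac{2}{9} - \frac{13}{11}\right) - 7\right)^{2} = \left(- \frac{95}{99} - 7\right)^{2} = \left(- \frac{788}{99}\right)^{2} = \frac{620944}{9801}$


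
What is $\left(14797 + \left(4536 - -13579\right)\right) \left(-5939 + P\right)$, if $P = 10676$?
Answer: $155904144$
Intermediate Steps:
$\left(14797 + \left(4536 - -13579\right)\right) \left(-5939 + P\right) = \left(14797 + \left(4536 - -13579\right)\right) \left(-5939 + 10676\right) = \left(14797 + \left(4536 + 13579\right)\right) 4737 = \left(14797 + 18115\right) 4737 = 32912 \cdot 4737 = 155904144$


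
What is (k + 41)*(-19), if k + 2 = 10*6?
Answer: -1881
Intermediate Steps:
k = 58 (k = -2 + 10*6 = -2 + 60 = 58)
(k + 41)*(-19) = (58 + 41)*(-19) = 99*(-19) = -1881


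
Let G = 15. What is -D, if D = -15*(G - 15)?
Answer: 0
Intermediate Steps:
D = 0 (D = -15*(15 - 15) = -15*0 = 0)
-D = -1*0 = 0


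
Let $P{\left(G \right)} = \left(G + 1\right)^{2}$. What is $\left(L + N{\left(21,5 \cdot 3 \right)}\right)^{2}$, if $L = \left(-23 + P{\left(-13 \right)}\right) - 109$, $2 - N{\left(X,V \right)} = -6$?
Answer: $400$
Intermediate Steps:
$N{\left(X,V \right)} = 8$ ($N{\left(X,V \right)} = 2 - -6 = 2 + 6 = 8$)
$P{\left(G \right)} = \left(1 + G\right)^{2}$
$L = 12$ ($L = \left(-23 + \left(1 - 13\right)^{2}\right) - 109 = \left(-23 + \left(-12\right)^{2}\right) - 109 = \left(-23 + 144\right) - 109 = 121 - 109 = 12$)
$\left(L + N{\left(21,5 \cdot 3 \right)}\right)^{2} = \left(12 + 8\right)^{2} = 20^{2} = 400$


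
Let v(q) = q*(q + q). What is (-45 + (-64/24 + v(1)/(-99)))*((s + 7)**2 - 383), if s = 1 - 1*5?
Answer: 160514/9 ≈ 17835.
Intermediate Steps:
v(q) = 2*q**2 (v(q) = q*(2*q) = 2*q**2)
s = -4 (s = 1 - 5 = -4)
(-45 + (-64/24 + v(1)/(-99)))*((s + 7)**2 - 383) = (-45 + (-64/24 + (2*1**2)/(-99)))*((-4 + 7)**2 - 383) = (-45 + (-64*1/24 + (2*1)*(-1/99)))*(3**2 - 383) = (-45 + (-8/3 + 2*(-1/99)))*(9 - 383) = (-45 + (-8/3 - 2/99))*(-374) = (-45 - 266/99)*(-374) = -4721/99*(-374) = 160514/9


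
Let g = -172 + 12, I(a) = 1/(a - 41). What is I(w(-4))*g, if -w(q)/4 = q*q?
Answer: 32/21 ≈ 1.5238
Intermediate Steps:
w(q) = -4*q² (w(q) = -4*q*q = -4*q²)
I(a) = 1/(-41 + a)
g = -160
I(w(-4))*g = -160/(-41 - 4*(-4)²) = -160/(-41 - 4*16) = -160/(-41 - 64) = -160/(-105) = -1/105*(-160) = 32/21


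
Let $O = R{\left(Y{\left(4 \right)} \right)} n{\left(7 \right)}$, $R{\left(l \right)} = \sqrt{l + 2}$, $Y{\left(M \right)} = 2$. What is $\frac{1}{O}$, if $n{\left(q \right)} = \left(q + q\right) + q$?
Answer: $\frac{1}{42} \approx 0.02381$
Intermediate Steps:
$n{\left(q \right)} = 3 q$ ($n{\left(q \right)} = 2 q + q = 3 q$)
$R{\left(l \right)} = \sqrt{2 + l}$
$O = 42$ ($O = \sqrt{2 + 2} \cdot 3 \cdot 7 = \sqrt{4} \cdot 21 = 2 \cdot 21 = 42$)
$\frac{1}{O} = \frac{1}{42}$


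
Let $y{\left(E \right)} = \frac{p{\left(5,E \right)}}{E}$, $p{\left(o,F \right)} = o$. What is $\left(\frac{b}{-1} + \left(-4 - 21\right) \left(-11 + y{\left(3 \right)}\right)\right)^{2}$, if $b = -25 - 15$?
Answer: $\frac{672400}{9} \approx 74711.0$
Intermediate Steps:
$y{\left(E \right)} = \frac{5}{E}$
$b = -40$
$\left(\frac{b}{-1} + \left(-4 - 21\right) \left(-11 + y{\left(3 \right)}\right)\right)^{2} = \left(- \frac{40}{-1} + \left(-4 - 21\right) \left(-11 + \frac{5}{3}\right)\right)^{2} = \left(\left(-40\right) \left(-1\right) - 25 \left(-11 + 5 \cdot \frac{1}{3}\right)\right)^{2} = \left(40 - 25 \left(-11 + \frac{5}{3}\right)\right)^{2} = \left(40 - - \frac{700}{3}\right)^{2} = \left(40 + \frac{700}{3}\right)^{2} = \left(\frac{820}{3}\right)^{2} = \frac{672400}{9}$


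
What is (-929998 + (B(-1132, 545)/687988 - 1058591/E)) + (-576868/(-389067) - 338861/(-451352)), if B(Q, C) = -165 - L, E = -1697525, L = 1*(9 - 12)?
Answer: -6811761896053938502043318651/7324513408630202076600 ≈ -9.3000e+5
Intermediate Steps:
L = -3 (L = 1*(-3) = -3)
B(Q, C) = -162 (B(Q, C) = -165 - 1*(-3) = -165 + 3 = -162)
(-929998 + (B(-1132, 545)/687988 - 1058591/E)) + (-576868/(-389067) - 338861/(-451352)) = (-929998 + (-162/687988 - 1058591/(-1697525))) + (-576868/(-389067) - 338861/(-451352)) = (-929998 + (-162*1/687988 - 1058591*(-1/1697525))) + (-576868*(-1/389067) - 338861*(-1/451352)) = (-929998 + (-81/343994 + 1058591/1697525)) + (576868/389067 + 338861/451352) = (-929998 + 364011452929/583938414850) + 392210158223/175606168584 = -543061193922217371/583938414850 + 392210158223/175606168584 = -6811761896053938502043318651/7324513408630202076600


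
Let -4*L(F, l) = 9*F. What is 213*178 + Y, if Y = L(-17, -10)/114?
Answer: 5762979/152 ≈ 37914.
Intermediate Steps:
L(F, l) = -9*F/4
Y = 51/152 (Y = -9/4*(-17)/114 = (153/4)*(1/114) = 51/152 ≈ 0.33553)
213*178 + Y = 213*178 + 51/152 = 37914 + 51/152 = 5762979/152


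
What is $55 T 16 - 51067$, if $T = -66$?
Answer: $-109147$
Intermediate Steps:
$55 T 16 - 51067 = 55 \left(-66\right) 16 - 51067 = \left(-3630\right) 16 - 51067 = -58080 - 51067 = -109147$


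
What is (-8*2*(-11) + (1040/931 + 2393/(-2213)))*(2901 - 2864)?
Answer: 13419417705/2060303 ≈ 6513.3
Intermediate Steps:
(-8*2*(-11) + (1040/931 + 2393/(-2213)))*(2901 - 2864) = (-16*(-11) + (1040*(1/931) + 2393*(-1/2213)))*37 = (176 + (1040/931 - 2393/2213))*37 = (176 + 73637/2060303)*37 = (362686965/2060303)*37 = 13419417705/2060303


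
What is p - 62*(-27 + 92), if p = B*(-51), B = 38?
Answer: -5968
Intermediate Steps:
p = -1938 (p = 38*(-51) = -1938)
p - 62*(-27 + 92) = -1938 - 62*(-27 + 92) = -1938 - 62*65 = -1938 - 1*4030 = -1938 - 4030 = -5968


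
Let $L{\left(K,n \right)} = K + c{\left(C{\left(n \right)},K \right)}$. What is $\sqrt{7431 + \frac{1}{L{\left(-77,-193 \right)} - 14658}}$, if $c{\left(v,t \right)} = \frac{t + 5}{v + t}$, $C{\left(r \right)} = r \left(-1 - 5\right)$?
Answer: $\frac{4 \sqrt{117837323377392022}}{15928607} \approx 86.203$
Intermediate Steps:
$C{\left(r \right)} = - 6 r$ ($C{\left(r \right)} = r \left(-6\right) = - 6 r$)
$c{\left(v,t \right)} = \frac{5 + t}{t + v}$
$L{\left(K,n \right)} = K + \frac{5 + K}{K - 6 n}$
$\sqrt{7431 + \frac{1}{L{\left(-77,-193 \right)} - 14658}} = \sqrt{7431 + \frac{1}{\frac{5 - 77 - 77 \left(-77 - -1158\right)}{-77 - -1158} - 14658}} = \sqrt{7431 + \frac{1}{\frac{5 - 77 - 77 \left(-77 + 1158\right)}{-77 + 1158} - 14658}} = \sqrt{7431 + \frac{1}{\frac{5 - 77 - 83237}{1081} - 14658}} = \sqrt{7431 + \frac{1}{\frac{1}{1081} \left(-83309\right) - 14658}} = \sqrt{7431 + \frac{1}{- \frac{83309}{1081} - 14658}} = \sqrt{7431 + \frac{1}{- \frac{15928607}{1081}}} = \sqrt{7431 - \frac{1081}{15928607}} = \sqrt{\frac{118365477536}{15928607}} = \frac{4 \sqrt{117837323377392022}}{15928607}$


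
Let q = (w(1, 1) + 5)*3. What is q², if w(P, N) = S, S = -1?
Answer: 144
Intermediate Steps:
w(P, N) = -1
q = 12 (q = (-1 + 5)*3 = 4*3 = 12)
q² = 12² = 144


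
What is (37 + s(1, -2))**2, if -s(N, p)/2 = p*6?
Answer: 3721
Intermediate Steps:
s(N, p) = -12*p (s(N, p) = -2*p*6 = -12*p)
(37 + s(1, -2))**2 = (37 - 12*(-2))**2 = (37 + 24)**2 = 61**2 = 3721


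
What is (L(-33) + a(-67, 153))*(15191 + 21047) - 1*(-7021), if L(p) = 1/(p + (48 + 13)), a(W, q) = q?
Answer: 77738209/14 ≈ 5.5527e+6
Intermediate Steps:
L(p) = 1/(61 + p) (L(p) = 1/(p + 61) = 1/(61 + p))
(L(-33) + a(-67, 153))*(15191 + 21047) - 1*(-7021) = (1/(61 - 33) + 153)*(15191 + 21047) - 1*(-7021) = (1/28 + 153)*36238 + 7021 = (4285/28)*36238 + 7021 = 77639915/14 + 7021 = 77738209/14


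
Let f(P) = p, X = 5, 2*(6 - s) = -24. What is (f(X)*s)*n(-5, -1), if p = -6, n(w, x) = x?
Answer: 108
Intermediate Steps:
s = 18 (s = 6 - ½*(-24) = 6 + 12 = 18)
f(P) = -6
(f(X)*s)*n(-5, -1) = -6*18*(-1) = -108*(-1) = 108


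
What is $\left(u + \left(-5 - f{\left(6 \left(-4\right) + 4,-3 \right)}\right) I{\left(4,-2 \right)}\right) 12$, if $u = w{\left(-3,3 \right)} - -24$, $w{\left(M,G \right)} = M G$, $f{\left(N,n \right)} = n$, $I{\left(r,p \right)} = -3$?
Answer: $252$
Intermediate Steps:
$w{\left(M,G \right)} = G M$
$u = 15$ ($u = 3 \left(-3\right) - -24 = -9 + 24 = 15$)
$\left(u + \left(-5 - f{\left(6 \left(-4\right) + 4,-3 \right)}\right) I{\left(4,-2 \right)}\right) 12 = \left(15 + \left(-5 - -3\right) \left(-3\right)\right) 12 = \left(15 + \left(-5 + 3\right) \left(-3\right)\right) 12 = \left(15 - -6\right) 12 = \left(15 + 6\right) 12 = 21 \cdot 12 = 252$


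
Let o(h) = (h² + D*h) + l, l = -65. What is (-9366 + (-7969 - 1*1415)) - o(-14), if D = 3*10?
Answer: -18461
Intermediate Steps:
D = 30
o(h) = -65 + h² + 30*h (o(h) = (h² + 30*h) - 65 = -65 + h² + 30*h)
(-9366 + (-7969 - 1*1415)) - o(-14) = (-9366 + (-7969 - 1*1415)) - (-65 + (-14)² + 30*(-14)) = (-9366 + (-7969 - 1415)) - (-65 + 196 - 420) = (-9366 - 9384) - 1*(-289) = -18750 + 289 = -18461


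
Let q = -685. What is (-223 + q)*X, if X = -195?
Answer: 177060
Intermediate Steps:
(-223 + q)*X = (-223 - 685)*(-195) = -908*(-195) = 177060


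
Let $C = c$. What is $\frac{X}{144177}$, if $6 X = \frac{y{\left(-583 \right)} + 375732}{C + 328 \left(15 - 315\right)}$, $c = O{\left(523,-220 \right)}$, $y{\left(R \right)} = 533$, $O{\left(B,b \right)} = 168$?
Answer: $- \frac{376265}{84976770384} \approx -4.4279 \cdot 10^{-6}$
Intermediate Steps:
$c = 168$
$C = 168$
$X = - \frac{376265}{589392}$ ($X = \frac{\left(533 + 375732\right) \frac{1}{168 + 328 \left(15 - 315\right)}}{6} = \frac{376265 \frac{1}{168 + 328 \left(-300\right)}}{6} = \frac{376265 \frac{1}{168 - 98400}}{6} = \frac{376265 \frac{1}{-98232}}{6} = \frac{376265 \left(- \frac{1}{98232}\right)}{6} = \frac{1}{6} \left(- \frac{376265}{98232}\right) = - \frac{376265}{589392} \approx -0.6384$)
$\frac{X}{144177} = - \frac{376265}{589392 \cdot 144177} = \left(- \frac{376265}{589392}\right) \frac{1}{144177} = - \frac{376265}{84976770384}$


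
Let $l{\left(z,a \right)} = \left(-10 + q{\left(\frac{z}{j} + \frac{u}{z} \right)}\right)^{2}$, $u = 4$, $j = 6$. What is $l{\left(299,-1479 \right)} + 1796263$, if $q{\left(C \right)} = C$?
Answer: $\frac{5786267609893}{3218436} \approx 1.7979 \cdot 10^{6}$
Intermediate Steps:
$l{\left(z,a \right)} = \left(-10 + \frac{4}{z} + \frac{z}{6}\right)^{2}$ ($l{\left(z,a \right)} = \left(-10 + \left(\frac{z}{6} + \frac{4}{z}\right)\right)^{2} = \left(-10 + \left(\frac{4}{z} + \frac{z}{6}\right)\right)^{2} = \left(-10 + \frac{4}{z} + \frac{z}{6}\right)^{2}$)
$l{\left(299,-1479 \right)} + 1796263 = \frac{\left(24 + 299 \left(-60 + 299\right)\right)^{2}}{36 \cdot 89401} + 1796263 = \frac{1}{36} \cdot \frac{1}{89401} \left(24 + 299 \cdot 239\right)^{2} + 1796263 = \frac{1}{36} \cdot \frac{1}{89401} \left(24 + 71461\right)^{2} + 1796263 = \frac{1}{36} \cdot \frac{1}{89401} \cdot 71485^{2} + 1796263 = \frac{1}{36} \cdot \frac{1}{89401} \cdot 5110105225 + 1796263 = \frac{5110105225}{3218436} + 1796263 = \frac{5786267609893}{3218436}$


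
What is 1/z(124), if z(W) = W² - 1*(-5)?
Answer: 1/15381 ≈ 6.5015e-5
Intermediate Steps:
z(W) = 5 + W² (z(W) = W² + 5 = 5 + W²)
1/z(124) = 1/(5 + 124²) = 1/(5 + 15376) = 1/15381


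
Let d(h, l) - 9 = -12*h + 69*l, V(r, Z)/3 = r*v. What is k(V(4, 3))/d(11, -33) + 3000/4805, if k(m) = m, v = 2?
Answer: 59039/96100 ≈ 0.61435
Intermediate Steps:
V(r, Z) = 6*r (V(r, Z) = 3*(r*2) = 3*(2*r) = 6*r)
d(h, l) = 9 - 12*h + 69*l (d(h, l) = 9 + (-12*h + 69*l) = 9 - 12*h + 69*l)
k(V(4, 3))/d(11, -33) + 3000/4805 = (6*4)/(9 - 12*11 + 69*(-33)) + 3000/4805 = 24/(9 - 132 - 2277) + 3000*(1/4805) = 24/(-2400) + 600/961 = 24*(-1/2400) + 600/961 = -1/100 + 600/961 = 59039/96100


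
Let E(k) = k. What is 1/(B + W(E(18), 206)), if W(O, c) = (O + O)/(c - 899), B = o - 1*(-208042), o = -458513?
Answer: -77/19286271 ≈ -3.9925e-6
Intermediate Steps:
B = -250471 (B = -458513 - 1*(-208042) = -458513 + 208042 = -250471)
W(O, c) = 2*O/(-899 + c) (W(O, c) = (2*O)/(-899 + c) = 2*O/(-899 + c))
1/(B + W(E(18), 206)) = 1/(-250471 + 2*18/(-899 + 206)) = 1/(-250471 + 2*18/(-693)) = 1/(-250471 + 2*18*(-1/693)) = 1/(-250471 - 4/77) = 1/(-19286271/77) = -77/19286271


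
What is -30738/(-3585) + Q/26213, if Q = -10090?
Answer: 256520848/31324535 ≈ 8.1891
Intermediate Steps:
-30738/(-3585) + Q/26213 = -30738/(-3585) - 10090/26213 = -30738*(-1/3585) - 10090*1/26213 = 10246/1195 - 10090/26213 = 256520848/31324535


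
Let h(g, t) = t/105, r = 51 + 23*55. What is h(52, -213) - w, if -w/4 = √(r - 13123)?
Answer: -71/35 + 4*I*√11807 ≈ -2.0286 + 434.64*I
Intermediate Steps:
r = 1316 (r = 51 + 1265 = 1316)
w = -4*I*√11807 (w = -4*√(1316 - 13123) = -4*I*√11807 ≈ -434.64*I)
h(g, t) = t/105 (h(g, t) = t*(1/105) = t/105)
h(52, -213) - w = (1/105)*(-213) - (-4)*I*√11807 = -71/35 + 4*I*√11807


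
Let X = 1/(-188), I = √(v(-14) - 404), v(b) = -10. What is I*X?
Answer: -3*I*√46/188 ≈ -0.10823*I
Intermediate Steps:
I = 3*I*√46 (I = √(-10 - 404) = √(-414) = 3*I*√46 ≈ 20.347*I)
X = -1/188 ≈ -0.0053191
I*X = (3*I*√46)*(-1/188) = -3*I*√46/188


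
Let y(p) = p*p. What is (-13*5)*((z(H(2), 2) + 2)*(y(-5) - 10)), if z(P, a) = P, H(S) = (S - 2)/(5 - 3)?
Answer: -1950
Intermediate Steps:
y(p) = p**2
H(S) = -1 + S/2 (H(S) = (-2 + S)/2 = (-2 + S)*(1/2) = -1 + S/2)
(-13*5)*((z(H(2), 2) + 2)*(y(-5) - 10)) = (-13*5)*(((-1 + (1/2)*2) + 2)*((-5)**2 - 10)) = -65*((-1 + 1) + 2)*(25 - 10) = -65*(0 + 2)*15 = -130*15 = -65*30 = -1950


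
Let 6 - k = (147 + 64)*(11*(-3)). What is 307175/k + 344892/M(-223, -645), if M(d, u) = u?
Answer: -735141491/1498335 ≈ -490.64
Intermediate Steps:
k = 6969 (k = 6 - (147 + 64)*11*(-3) = 6 - 211*(-33) = 6 - 1*(-6963) = 6 + 6963 = 6969)
307175/k + 344892/M(-223, -645) = 307175/6969 + 344892/(-645) = 307175*(1/6969) + 344892*(-1/645) = 307175/6969 - 114964/215 = -735141491/1498335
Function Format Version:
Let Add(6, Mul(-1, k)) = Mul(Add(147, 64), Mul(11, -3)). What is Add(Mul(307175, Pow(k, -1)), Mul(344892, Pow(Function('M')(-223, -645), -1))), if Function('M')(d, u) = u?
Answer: Rational(-735141491, 1498335) ≈ -490.64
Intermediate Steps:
k = 6969 (k = Add(6, Mul(-1, Mul(Add(147, 64), Mul(11, -3)))) = Add(6, Mul(-1, Mul(211, -33))) = Add(6, Mul(-1, -6963)) = Add(6, 6963) = 6969)
Add(Mul(307175, Pow(k, -1)), Mul(344892, Pow(Function('M')(-223, -645), -1))) = Add(Mul(307175, Pow(6969, -1)), Mul(344892, Pow(-645, -1))) = Add(Mul(307175, Rational(1, 6969)), Mul(344892, Rational(-1, 645))) = Add(Rational(307175, 6969), Rational(-114964, 215)) = Rational(-735141491, 1498335)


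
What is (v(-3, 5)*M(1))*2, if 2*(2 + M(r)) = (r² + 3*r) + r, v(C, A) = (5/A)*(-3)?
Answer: -3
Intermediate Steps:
v(C, A) = -15/A
M(r) = -2 + r²/2 + 2*r (M(r) = -2 + ((r² + 3*r) + r)/2 = -2 + (r² + 4*r)/2 = -2 + (r²/2 + 2*r) = -2 + r²/2 + 2*r)
(v(-3, 5)*M(1))*2 = ((-15/5)*(-2 + (½)*1² + 2*1))*2 = ((-15*⅕)*(-2 + (½)*1 + 2))*2 = -3*(-2 + ½ + 2)*2 = -3*½*2 = -3/2*2 = -3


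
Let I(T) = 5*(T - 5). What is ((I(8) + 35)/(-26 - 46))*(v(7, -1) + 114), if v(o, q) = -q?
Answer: -2875/36 ≈ -79.861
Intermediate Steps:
I(T) = -25 + 5*T (I(T) = 5*(-5 + T) = -25 + 5*T)
((I(8) + 35)/(-26 - 46))*(v(7, -1) + 114) = (((-25 + 5*8) + 35)/(-26 - 46))*(-1*(-1) + 114) = (((-25 + 40) + 35)/(-72))*(1 + 114) = ((15 + 35)*(-1/72))*115 = (50*(-1/72))*115 = -25/36*115 = -2875/36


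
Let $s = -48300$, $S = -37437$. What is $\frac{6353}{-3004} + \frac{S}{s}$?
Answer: $- \frac{4049774}{3022775} \approx -1.3398$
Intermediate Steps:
$\frac{6353}{-3004} + \frac{S}{s} = \frac{6353}{-3004} - \frac{37437}{-48300} = 6353 \left(- \frac{1}{3004}\right) - - \frac{12479}{16100} = - \frac{6353}{3004} + \frac{12479}{16100} = - \frac{4049774}{3022775}$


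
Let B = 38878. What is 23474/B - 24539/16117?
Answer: -287848392/313298363 ≈ -0.91877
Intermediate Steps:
23474/B - 24539/16117 = 23474/38878 - 24539/16117 = 23474*(1/38878) - 24539*1/16117 = 11737/19439 - 24539/16117 = -287848392/313298363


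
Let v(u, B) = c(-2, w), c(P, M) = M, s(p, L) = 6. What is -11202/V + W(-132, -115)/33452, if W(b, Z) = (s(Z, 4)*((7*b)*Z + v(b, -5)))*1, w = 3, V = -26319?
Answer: 2859190781/146737198 ≈ 19.485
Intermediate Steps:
v(u, B) = 3
W(b, Z) = 18 + 42*Z*b (W(b, Z) = (6*((7*b)*Z + 3))*1 = (6*(7*Z*b + 3))*1 = (6*(3 + 7*Z*b))*1 = (18 + 42*Z*b)*1 = 18 + 42*Z*b)
-11202/V + W(-132, -115)/33452 = -11202/(-26319) + (18 + 42*(-115)*(-132))/33452 = -11202*(-1/26319) + (18 + 637560)*(1/33452) = 3734/8773 + 637578*(1/33452) = 3734/8773 + 318789/16726 = 2859190781/146737198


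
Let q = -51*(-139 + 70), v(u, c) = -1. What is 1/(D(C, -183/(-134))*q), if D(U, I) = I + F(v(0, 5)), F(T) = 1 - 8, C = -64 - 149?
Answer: -134/2656845 ≈ -5.0436e-5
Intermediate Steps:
C = -213
F(T) = -7
D(U, I) = -7 + I (D(U, I) = I - 7 = -7 + I)
q = 3519 (q = -51*(-69) = 3519)
1/(D(C, -183/(-134))*q) = 1/(-7 - 183/(-134)*3519) = (1/3519)/(-7 - 183*(-1/134)) = (1/3519)/(-7 + 183/134) = (1/3519)/(-755/134) = -134/755*1/3519 = -134/2656845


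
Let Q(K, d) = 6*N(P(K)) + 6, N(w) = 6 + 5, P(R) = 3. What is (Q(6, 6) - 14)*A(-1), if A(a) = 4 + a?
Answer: 174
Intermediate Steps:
N(w) = 11
Q(K, d) = 72 (Q(K, d) = 6*11 + 6 = 66 + 6 = 72)
(Q(6, 6) - 14)*A(-1) = (72 - 14)*(4 - 1) = 58*3 = 174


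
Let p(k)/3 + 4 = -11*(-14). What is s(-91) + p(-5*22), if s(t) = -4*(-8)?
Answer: 482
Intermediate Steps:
p(k) = 450 (p(k) = -12 + 3*(-11*(-14)) = -12 + 3*154 = -12 + 462 = 450)
s(t) = 32
s(-91) + p(-5*22) = 32 + 450 = 482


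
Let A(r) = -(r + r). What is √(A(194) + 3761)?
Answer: √3373 ≈ 58.078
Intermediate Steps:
A(r) = -2*r
√(A(194) + 3761) = √(-2*194 + 3761) = √(-388 + 3761) = √3373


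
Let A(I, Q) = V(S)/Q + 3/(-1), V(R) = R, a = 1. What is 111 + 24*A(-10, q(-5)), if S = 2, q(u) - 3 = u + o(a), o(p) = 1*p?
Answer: -9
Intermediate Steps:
o(p) = p
q(u) = 4 + u (q(u) = 3 + (u + 1) = 3 + (1 + u) = 4 + u)
A(I, Q) = -3 + 2/Q (A(I, Q) = 2/Q + 3/(-1) = 2/Q + 3*(-1) = 2/Q - 3 = -3 + 2/Q)
111 + 24*A(-10, q(-5)) = 111 + 24*(-3 + 2/(4 - 5)) = 111 + 24*(-3 + 2/(-1)) = 111 + 24*(-3 + 2*(-1)) = 111 + 24*(-3 - 2) = 111 + 24*(-5) = 111 - 120 = -9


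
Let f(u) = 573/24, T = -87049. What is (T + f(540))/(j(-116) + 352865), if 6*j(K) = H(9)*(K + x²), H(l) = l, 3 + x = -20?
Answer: -696201/2827876 ≈ -0.24619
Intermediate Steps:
x = -23 (x = -3 - 20 = -23)
f(u) = 191/8 (f(u) = 573*(1/24) = 191/8)
j(K) = 1587/2 + 3*K/2 (j(K) = (9*(K + (-23)²))/6 = (9*(K + 529))/6 = (9*(529 + K))/6 = (4761 + 9*K)/6 = 1587/2 + 3*K/2)
(T + f(540))/(j(-116) + 352865) = (-87049 + 191/8)/((1587/2 + (3/2)*(-116)) + 352865) = -696201/(8*((1587/2 - 174) + 352865)) = -696201/(8*(1239/2 + 352865)) = -696201/(8*706969/2) = -696201/8*2/706969 = -696201/2827876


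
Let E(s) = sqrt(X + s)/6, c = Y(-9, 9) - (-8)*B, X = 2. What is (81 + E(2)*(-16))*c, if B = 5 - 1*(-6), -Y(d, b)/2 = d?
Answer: 24062/3 ≈ 8020.7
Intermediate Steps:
Y(d, b) = -2*d
B = 11 (B = 5 + 6 = 11)
c = 106 (c = -2*(-9) - (-8)*11 = 18 - 1*(-88) = 18 + 88 = 106)
E(s) = sqrt(2 + s)/6
(81 + E(2)*(-16))*c = (81 + (sqrt(2 + 2)/6)*(-16))*106 = (81 + (sqrt(4)/6)*(-16))*106 = (81 + ((1/6)*2)*(-16))*106 = (81 + (1/3)*(-16))*106 = (81 - 16/3)*106 = (227/3)*106 = 24062/3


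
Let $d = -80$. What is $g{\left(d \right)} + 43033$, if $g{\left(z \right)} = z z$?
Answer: $49433$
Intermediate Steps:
$g{\left(z \right)} = z^{2}$
$g{\left(d \right)} + 43033 = \left(-80\right)^{2} + 43033 = 6400 + 43033 = 49433$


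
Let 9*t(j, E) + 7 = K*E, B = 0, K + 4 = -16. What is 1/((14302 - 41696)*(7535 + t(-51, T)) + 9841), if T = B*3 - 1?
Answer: -9/1857991663 ≈ -4.8439e-9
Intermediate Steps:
K = -20 (K = -4 - 16 = -20)
T = -1 (T = 0*3 - 1 = 0 - 1 = -1)
t(j, E) = -7/9 - 20*E/9 (t(j, E) = -7/9 + (-20*E)/9 = -7/9 - 20*E/9)
1/((14302 - 41696)*(7535 + t(-51, T)) + 9841) = 1/((14302 - 41696)*(7535 + (-7/9 - 20/9*(-1))) + 9841) = 1/(-27394*(7535 + (-7/9 + 20/9)) + 9841) = 1/(-27394*(7535 + 13/9) + 9841) = 1/(-27394*67828/9 + 9841) = 1/(-1858080232/9 + 9841) = 1/(-1857991663/9) = -9/1857991663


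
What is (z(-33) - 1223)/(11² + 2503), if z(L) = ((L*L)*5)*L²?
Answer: 2964191/1312 ≈ 2259.3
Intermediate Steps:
z(L) = 5*L⁴ (z(L) = (L²*5)*L² = (5*L²)*L² = 5*L⁴)
(z(-33) - 1223)/(11² + 2503) = (5*(-33)⁴ - 1223)/(11² + 2503) = (5*1185921 - 1223)/(121 + 2503) = (5929605 - 1223)/2624 = 5928382*(1/2624) = 2964191/1312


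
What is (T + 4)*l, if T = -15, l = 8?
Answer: -88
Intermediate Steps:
(T + 4)*l = (-15 + 4)*8 = -11*8 = -88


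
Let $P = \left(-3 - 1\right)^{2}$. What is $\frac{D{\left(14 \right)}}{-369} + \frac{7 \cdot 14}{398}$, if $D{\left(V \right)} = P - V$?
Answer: $\frac{17683}{73431} \approx 0.24081$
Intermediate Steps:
$P = 16$ ($P = \left(-4\right)^{2} = 16$)
$D{\left(V \right)} = 16 - V$
$\frac{D{\left(14 \right)}}{-369} + \frac{7 \cdot 14}{398} = \frac{16 - 14}{-369} + \frac{7 \cdot 14}{398} = \left(16 - 14\right) \left(- \frac{1}{369}\right) + 98 \cdot \frac{1}{398} = 2 \left(- \frac{1}{369}\right) + \frac{49}{199} = - \frac{2}{369} + \frac{49}{199} = \frac{17683}{73431}$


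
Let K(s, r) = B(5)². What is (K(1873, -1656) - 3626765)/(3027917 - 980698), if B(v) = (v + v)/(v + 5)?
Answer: -3626764/2047219 ≈ -1.7716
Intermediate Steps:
B(v) = 2*v/(5 + v) (B(v) = (2*v)/(5 + v) = 2*v/(5 + v))
K(s, r) = 1 (K(s, r) = (2*5/(5 + 5))² = (2*5/10)² = (2*5*(⅒))² = 1² = 1)
(K(1873, -1656) - 3626765)/(3027917 - 980698) = (1 - 3626765)/(3027917 - 980698) = -3626764/2047219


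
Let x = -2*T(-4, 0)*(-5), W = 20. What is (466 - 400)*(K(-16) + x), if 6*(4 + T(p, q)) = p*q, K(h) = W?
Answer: -1320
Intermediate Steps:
K(h) = 20
T(p, q) = -4 + p*q/6 (T(p, q) = -4 + (p*q)/6 = -4 + p*q/6)
x = -40 (x = -2*(-4 + (⅙)*(-4)*0)*(-5) = -2*(-4 + 0)*(-5) = -2*(-4)*(-5) = 8*(-5) = -40)
(466 - 400)*(K(-16) + x) = (466 - 400)*(20 - 40) = 66*(-20) = -1320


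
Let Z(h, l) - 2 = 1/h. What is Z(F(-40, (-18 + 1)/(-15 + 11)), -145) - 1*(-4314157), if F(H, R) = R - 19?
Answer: 254535377/59 ≈ 4.3142e+6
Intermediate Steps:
F(H, R) = -19 + R
Z(h, l) = 2 + 1/h
Z(F(-40, (-18 + 1)/(-15 + 11)), -145) - 1*(-4314157) = (2 + 1/(-19 + (-18 + 1)/(-15 + 11))) - 1*(-4314157) = (2 + 1/(-19 - 17/(-4))) + 4314157 = (2 + 1/(-19 - 17*(-1/4))) + 4314157 = (2 + 1/(-19 + 17/4)) + 4314157 = (2 + 1/(-59/4)) + 4314157 = (2 - 4/59) + 4314157 = 114/59 + 4314157 = 254535377/59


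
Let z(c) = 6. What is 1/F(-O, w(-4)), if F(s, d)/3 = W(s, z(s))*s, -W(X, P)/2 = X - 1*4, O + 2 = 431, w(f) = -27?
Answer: -1/1114542 ≈ -8.9723e-7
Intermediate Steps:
O = 429 (O = -2 + 431 = 429)
W(X, P) = 8 - 2*X (W(X, P) = -2*(X - 1*4) = -2*(X - 4) = -2*(-4 + X) = 8 - 2*X)
F(s, d) = 3*s*(8 - 2*s) (F(s, d) = 3*((8 - 2*s)*s) = 3*(s*(8 - 2*s)) = 3*s*(8 - 2*s))
1/F(-O, w(-4)) = 1/(6*(-1*429)*(4 - (-1)*429)) = 1/(6*(-429)*(4 - 1*(-429))) = 1/(6*(-429)*(4 + 429)) = 1/(6*(-429)*433) = 1/(-1114542) = -1/1114542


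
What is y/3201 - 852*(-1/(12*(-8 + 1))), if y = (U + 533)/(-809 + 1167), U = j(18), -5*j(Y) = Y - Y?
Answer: -81359287/8021706 ≈ -10.142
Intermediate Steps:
j(Y) = 0 (j(Y) = -(Y - Y)/5 = -⅕*0 = 0)
U = 0
y = 533/358 (y = (0 + 533)/(-809 + 1167) = 533/358 ≈ 1.4888)
y/3201 - 852*(-1/(12*(-8 + 1))) = (533/358)/3201 - 852*(-1/(12*(-8 + 1))) = (533/358)*(1/3201) - 852/((-12*(-7))) = 533/1145958 - 852/84 = 533/1145958 - 852*1/84 = 533/1145958 - 71/7 = -81359287/8021706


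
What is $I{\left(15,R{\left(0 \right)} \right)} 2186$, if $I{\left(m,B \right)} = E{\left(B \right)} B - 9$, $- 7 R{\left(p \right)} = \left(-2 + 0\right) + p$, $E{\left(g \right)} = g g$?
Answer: $- \frac{6730694}{343} \approx -19623.0$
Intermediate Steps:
$E{\left(g \right)} = g^{2}$
$R{\left(p \right)} = \frac{2}{7} - \frac{p}{7}$ ($R{\left(p \right)} = - \frac{\left(-2 + 0\right) + p}{7} = - \frac{-2 + p}{7} = \frac{2}{7} - \frac{p}{7}$)
$I{\left(m,B \right)} = -9 + B^{3}$ ($I{\left(m,B \right)} = B^{2} B - 9 = B^{3} - 9 = -9 + B^{3}$)
$I{\left(15,R{\left(0 \right)} \right)} 2186 = \left(-9 + \left(\frac{2}{7} - 0\right)^{3}\right) 2186 = \left(-9 + \left(\frac{2}{7} + 0\right)^{3}\right) 2186 = \left(-9 + \left(\frac{2}{7}\right)^{3}\right) 2186 = \left(-9 + \frac{8}{343}\right) 2186 = \left(- \frac{3079}{343}\right) 2186 = - \frac{6730694}{343}$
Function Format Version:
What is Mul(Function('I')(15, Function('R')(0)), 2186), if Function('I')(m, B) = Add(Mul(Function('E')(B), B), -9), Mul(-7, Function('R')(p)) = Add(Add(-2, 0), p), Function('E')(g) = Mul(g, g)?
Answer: Rational(-6730694, 343) ≈ -19623.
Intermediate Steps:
Function('E')(g) = Pow(g, 2)
Function('R')(p) = Add(Rational(2, 7), Mul(Rational(-1, 7), p)) (Function('R')(p) = Mul(Rational(-1, 7), Add(Add(-2, 0), p)) = Mul(Rational(-1, 7), Add(-2, p)) = Add(Rational(2, 7), Mul(Rational(-1, 7), p)))
Function('I')(m, B) = Add(-9, Pow(B, 3)) (Function('I')(m, B) = Add(Mul(Pow(B, 2), B), -9) = Add(Pow(B, 3), -9) = Add(-9, Pow(B, 3)))
Mul(Function('I')(15, Function('R')(0)), 2186) = Mul(Add(-9, Pow(Add(Rational(2, 7), Mul(Rational(-1, 7), 0)), 3)), 2186) = Mul(Add(-9, Pow(Add(Rational(2, 7), 0), 3)), 2186) = Mul(Add(-9, Pow(Rational(2, 7), 3)), 2186) = Mul(Add(-9, Rational(8, 343)), 2186) = Mul(Rational(-3079, 343), 2186) = Rational(-6730694, 343)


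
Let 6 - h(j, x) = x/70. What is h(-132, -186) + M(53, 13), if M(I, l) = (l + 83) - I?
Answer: 1808/35 ≈ 51.657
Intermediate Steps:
M(I, l) = 83 + l - I (M(I, l) = (83 + l) - I = 83 + l - I)
h(j, x) = 6 - x/70
h(-132, -186) + M(53, 13) = (6 - 1/70*(-186)) + (83 + 13 - 1*53) = (6 + 93/35) + (83 + 13 - 53) = 303/35 + 43 = 1808/35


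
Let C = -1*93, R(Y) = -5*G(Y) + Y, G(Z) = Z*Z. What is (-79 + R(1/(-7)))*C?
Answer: 361119/49 ≈ 7369.8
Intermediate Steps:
G(Z) = Z**2
R(Y) = Y - 5*Y**2 (R(Y) = -5*Y**2 + Y = Y - 5*Y**2)
C = -93
(-79 + R(1/(-7)))*C = (-79 + (1 - 5/(-7))/(-7))*(-93) = (-79 - (1 - 5*(-1/7))/7)*(-93) = (-79 - (1 + 5/7)/7)*(-93) = (-79 - 1/7*12/7)*(-93) = (-79 - 12/49)*(-93) = -3883/49*(-93) = 361119/49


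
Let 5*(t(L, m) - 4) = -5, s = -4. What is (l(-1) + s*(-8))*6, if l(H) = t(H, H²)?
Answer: 210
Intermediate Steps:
t(L, m) = 3 (t(L, m) = 4 + (⅕)*(-5) = 4 - 1 = 3)
l(H) = 3
(l(-1) + s*(-8))*6 = (3 - 4*(-8))*6 = (3 + 32)*6 = 35*6 = 210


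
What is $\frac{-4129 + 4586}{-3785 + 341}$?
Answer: $- \frac{457}{3444} \approx -0.13269$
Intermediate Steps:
$\frac{-4129 + 4586}{-3785 + 341} = \frac{457}{-3444} = 457 \left(- \frac{1}{3444}\right) = - \frac{457}{3444}$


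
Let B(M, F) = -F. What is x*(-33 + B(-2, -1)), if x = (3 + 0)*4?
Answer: -384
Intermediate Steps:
x = 12 (x = 3*4 = 12)
x*(-33 + B(-2, -1)) = 12*(-33 - 1*(-1)) = 12*(-33 + 1) = 12*(-32) = -384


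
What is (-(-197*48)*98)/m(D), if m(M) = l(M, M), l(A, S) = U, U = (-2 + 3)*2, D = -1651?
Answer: 463344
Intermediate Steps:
U = 2 (U = 1*2 = 2)
l(A, S) = 2
m(M) = 2
(-(-197*48)*98)/m(D) = -(-197*48)*98/2 = -(-9456)*98*(½) = -1*(-926688)*(½) = 926688*(½) = 463344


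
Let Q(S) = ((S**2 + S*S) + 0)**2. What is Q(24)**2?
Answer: 1761205026816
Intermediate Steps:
Q(S) = 4*S**4 (Q(S) = ((S**2 + S**2) + 0)**2 = (2*S**2 + 0)**2 = (2*S**2)**2 = 4*S**4)
Q(24)**2 = (4*24**4)**2 = (4*331776)**2 = 1327104**2 = 1761205026816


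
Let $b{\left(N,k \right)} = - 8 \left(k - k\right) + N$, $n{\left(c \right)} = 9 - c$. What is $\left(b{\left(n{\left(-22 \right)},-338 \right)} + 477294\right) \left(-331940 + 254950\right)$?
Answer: $-36749251750$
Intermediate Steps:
$b{\left(N,k \right)} = N$ ($b{\left(N,k \right)} = \left(-8\right) 0 + N = 0 + N = N$)
$\left(b{\left(n{\left(-22 \right)},-338 \right)} + 477294\right) \left(-331940 + 254950\right) = \left(\left(9 - -22\right) + 477294\right) \left(-331940 + 254950\right) = \left(\left(9 + 22\right) + 477294\right) \left(-76990\right) = \left(31 + 477294\right) \left(-76990\right) = 477325 \left(-76990\right) = -36749251750$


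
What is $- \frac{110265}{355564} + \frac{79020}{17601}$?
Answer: $\frac{8718631005}{2086093988} \approx 4.1794$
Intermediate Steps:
$- \frac{110265}{355564} + \frac{79020}{17601} = \left(-110265\right) \frac{1}{355564} + 79020 \cdot \frac{1}{17601} = - \frac{110265}{355564} + \frac{26340}{5867} = \frac{8718631005}{2086093988}$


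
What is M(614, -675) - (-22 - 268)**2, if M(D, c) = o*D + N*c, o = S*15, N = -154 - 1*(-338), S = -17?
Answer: -364870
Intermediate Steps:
N = 184 (N = -154 + 338 = 184)
o = -255 (o = -17*15 = -255)
M(D, c) = -255*D + 184*c
M(614, -675) - (-22 - 268)**2 = (-255*614 + 184*(-675)) - (-22 - 268)**2 = (-156570 - 124200) - 1*(-290)**2 = -280770 - 1*84100 = -280770 - 84100 = -364870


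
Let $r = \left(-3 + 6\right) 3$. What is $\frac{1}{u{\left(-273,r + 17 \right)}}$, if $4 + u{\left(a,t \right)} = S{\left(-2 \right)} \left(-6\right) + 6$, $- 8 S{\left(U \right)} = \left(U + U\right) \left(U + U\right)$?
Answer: $\frac{1}{14} \approx 0.071429$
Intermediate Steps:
$S{\left(U \right)} = - \frac{U^{2}}{2}$ ($S{\left(U \right)} = - \frac{\left(U + U\right) \left(U + U\right)}{8} = - \frac{2 U 2 U}{8} = - \frac{4 U^{2}}{8} = - \frac{U^{2}}{2}$)
$r = 9$ ($r = 3 \cdot 3 = 9$)
$u{\left(a,t \right)} = 14$ ($u{\left(a,t \right)} = -4 + \left(- \frac{\left(-2\right)^{2}}{2} \left(-6\right) + 6\right) = -4 + \left(\left(- \frac{1}{2}\right) 4 \left(-6\right) + 6\right) = -4 + \left(\left(-2\right) \left(-6\right) + 6\right) = -4 + \left(12 + 6\right) = -4 + 18 = 14$)
$\frac{1}{u{\left(-273,r + 17 \right)}} = \frac{1}{14}$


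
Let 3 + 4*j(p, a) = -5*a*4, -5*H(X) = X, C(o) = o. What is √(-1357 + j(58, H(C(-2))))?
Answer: 7*I*√111/2 ≈ 36.875*I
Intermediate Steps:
H(X) = -X/5
j(p, a) = -¾ - 5*a (j(p, a) = -¾ + (-5*a*4)/4 = -¾ + (-20*a)/4 = -¾ - 5*a)
√(-1357 + j(58, H(C(-2)))) = √(-1357 + (-¾ - (-1)*(-2))) = √(-1357 + (-¾ - 5*⅖)) = √(-1357 + (-¾ - 2)) = √(-1357 - 11/4) = √(-5439/4) = 7*I*√111/2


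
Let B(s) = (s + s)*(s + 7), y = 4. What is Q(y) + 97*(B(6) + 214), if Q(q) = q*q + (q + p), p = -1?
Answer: 35909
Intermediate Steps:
B(s) = 2*s*(7 + s) (B(s) = (2*s)*(7 + s) = 2*s*(7 + s))
Q(q) = -1 + q + q**2 (Q(q) = q*q + (q - 1) = q**2 + (-1 + q) = -1 + q + q**2)
Q(y) + 97*(B(6) + 214) = (-1 + 4 + 4**2) + 97*(2*6*(7 + 6) + 214) = (-1 + 4 + 16) + 97*(2*6*13 + 214) = 19 + 97*(156 + 214) = 19 + 97*370 = 19 + 35890 = 35909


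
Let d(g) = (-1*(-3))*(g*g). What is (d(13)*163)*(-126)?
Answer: -10412766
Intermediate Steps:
d(g) = 3*g²
(d(13)*163)*(-126) = ((3*13²)*163)*(-126) = ((3*169)*163)*(-126) = (507*163)*(-126) = 82641*(-126) = -10412766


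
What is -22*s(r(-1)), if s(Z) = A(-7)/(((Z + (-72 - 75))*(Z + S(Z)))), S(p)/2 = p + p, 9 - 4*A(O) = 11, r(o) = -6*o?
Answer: -11/4230 ≈ -0.0026005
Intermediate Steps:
A(O) = -½ (A(O) = 9/4 - ¼*11 = 9/4 - 11/4 = -½)
S(p) = 4*p (S(p) = 2*(p + p) = 2*(2*p) = 4*p)
s(Z) = -1/(10*Z*(-147 + Z)) (s(Z) = -1/((Z + 4*Z)*(Z + (-72 - 75)))/2 = -1/(5*Z*(Z - 147))/2 = -1/(5*Z*(-147 + Z))/2 = -1/(10*Z*(-147 + Z)))
-22*s(r(-1)) = -(-11)/(5*((-6*(-1)))*(-147 - 6*(-1))) = -(-11)/(5*6*(-147 + 6)) = -(-11)/(5*6*(-141)) = -(-11)*(-1)/(5*6*141) = -22*1/8460 = -11/4230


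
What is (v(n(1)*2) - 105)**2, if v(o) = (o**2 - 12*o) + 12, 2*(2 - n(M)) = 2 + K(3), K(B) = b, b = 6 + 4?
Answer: 4489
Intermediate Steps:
b = 10
K(B) = 10
n(M) = -4 (n(M) = 2 - (2 + 10)/2 = 2 - 1/2*12 = 2 - 6 = -4)
v(o) = 12 + o**2 - 12*o
(v(n(1)*2) - 105)**2 = ((12 + (-4*2)**2 - (-48)*2) - 105)**2 = ((12 + (-8)**2 - 12*(-8)) - 105)**2 = ((12 + 64 + 96) - 105)**2 = (172 - 105)**2 = 67**2 = 4489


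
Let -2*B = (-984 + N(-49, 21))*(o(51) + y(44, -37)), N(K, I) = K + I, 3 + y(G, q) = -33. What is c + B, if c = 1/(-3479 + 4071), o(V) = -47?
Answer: -24862815/592 ≈ -41998.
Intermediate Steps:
y(G, q) = -36 (y(G, q) = -3 - 33 = -36)
N(K, I) = I + K
c = 1/592 ≈ 0.0016892
B = -41998 (B = -(-984 + (21 - 49))*(-47 - 36)/2 = -(-984 - 28)*(-83)/2 = -(-506)*(-83) = -1/2*83996 = -41998)
c + B = 1/592 - 41998 = -24862815/592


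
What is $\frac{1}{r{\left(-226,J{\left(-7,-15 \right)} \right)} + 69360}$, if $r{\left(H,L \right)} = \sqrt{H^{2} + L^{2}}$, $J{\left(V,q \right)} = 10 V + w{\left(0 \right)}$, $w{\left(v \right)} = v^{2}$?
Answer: $\frac{8670}{601344203} - \frac{\sqrt{13994}}{2405376812} \approx 1.4369 \cdot 10^{-5}$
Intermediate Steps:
$J{\left(V,q \right)} = 10 V$ ($J{\left(V,q \right)} = 10 V + 0^{2} = 10 V + 0 = 10 V$)
$\frac{1}{r{\left(-226,J{\left(-7,-15 \right)} \right)} + 69360} = \frac{1}{\sqrt{\left(-226\right)^{2} + \left(10 \left(-7\right)\right)^{2}} + 69360} = \frac{1}{\sqrt{51076 + \left(-70\right)^{2}} + 69360} = \frac{1}{\sqrt{51076 + 4900} + 69360} = \frac{1}{\sqrt{55976} + 69360} = \frac{1}{2 \sqrt{13994} + 69360} = \frac{1}{69360 + 2 \sqrt{13994}}$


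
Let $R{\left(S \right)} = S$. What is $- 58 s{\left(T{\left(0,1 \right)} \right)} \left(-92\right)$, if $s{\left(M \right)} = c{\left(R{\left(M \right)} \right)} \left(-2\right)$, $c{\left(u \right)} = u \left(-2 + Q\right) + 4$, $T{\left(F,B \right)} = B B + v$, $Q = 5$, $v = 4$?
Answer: $-202768$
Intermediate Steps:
$T{\left(F,B \right)} = 4 + B^{2}$ ($T{\left(F,B \right)} = B B + 4 = B^{2} + 4 = 4 + B^{2}$)
$c{\left(u \right)} = 4 + 3 u$ ($c{\left(u \right)} = u \left(-2 + 5\right) + 4 = u 3 + 4 = 3 u + 4 = 4 + 3 u$)
$s{\left(M \right)} = -8 - 6 M$ ($s{\left(M \right)} = \left(4 + 3 M\right) \left(-2\right) = -8 - 6 M$)
$- 58 s{\left(T{\left(0,1 \right)} \right)} \left(-92\right) = - 58 \left(-8 - 6 \left(4 + 1^{2}\right)\right) \left(-92\right) = - 58 \left(-8 - 6 \left(4 + 1\right)\right) \left(-92\right) = - 58 \left(-8 - 30\right) \left(-92\right) = \left(-58\right) \left(-38\right) \left(-92\right) = 2204 \left(-92\right) = -202768$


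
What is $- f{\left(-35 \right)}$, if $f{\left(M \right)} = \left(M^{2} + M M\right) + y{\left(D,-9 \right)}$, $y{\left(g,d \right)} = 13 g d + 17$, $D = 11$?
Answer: $-1180$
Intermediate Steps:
$y{\left(g,d \right)} = 17 + 13 d g$ ($y{\left(g,d \right)} = 13 d g + 17 = 17 + 13 d g$)
$f{\left(M \right)} = -1270 + 2 M^{2}$ ($f{\left(M \right)} = \left(M^{2} + M M\right) + \left(17 + 13 \left(-9\right) 11\right) = \left(M^{2} + M^{2}\right) + \left(17 - 1287\right) = 2 M^{2} - 1270 = -1270 + 2 M^{2}$)
$- f{\left(-35 \right)} = - (-1270 + 2 \left(-35\right)^{2}) = - (-1270 + 2 \cdot 1225) = - (-1270 + 2450) = \left(-1\right) 1180 = -1180$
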